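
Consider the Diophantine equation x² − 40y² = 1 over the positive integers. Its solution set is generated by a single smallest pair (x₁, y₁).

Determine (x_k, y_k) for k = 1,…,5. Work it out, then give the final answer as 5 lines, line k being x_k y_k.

19 3
721 114
27379 4329
1039681 164388
39480499 6242415

d=40: √d = [6; 3,12] (ℓ=2, even), read p_1/q_1
step 0: (6, 1)  from 6·(1,0) + (0,1)
step 1: (19, 3)  from 3·(6,1) + (1,0)
fundamental: x₁=19, y₁=3  (since 361 − 40·9 = 1)
(19+3√40)^2 = 721 + 114√40
(19+3√40)^3 = 27379 + 4329√40
(19+3√40)^4 = 1039681 + 164388√40
(19+3√40)^5 = 39480499 + 6242415√40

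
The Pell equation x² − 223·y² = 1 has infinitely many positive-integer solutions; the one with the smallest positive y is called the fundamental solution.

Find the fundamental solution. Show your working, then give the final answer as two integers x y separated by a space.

√223 = [14; 1,13,1,28, …], period ℓ=4 (even) → k=3
step 0: (14, 1)  from 14·(1,0) + (0,1)
step 1: (15, 1)  from 1·(14,1) + (1,0)
step 2: (209, 14)  from 13·(15,1) + (14,1)
step 3: (224, 15)  from 1·(209,14) + (15,1)
fundamental: x₁=224, y₁=15  (since 50176 − 223·225 = 1)

224 15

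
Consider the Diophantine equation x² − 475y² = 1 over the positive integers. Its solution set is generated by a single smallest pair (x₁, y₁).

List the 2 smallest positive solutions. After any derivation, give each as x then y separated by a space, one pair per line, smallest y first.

57799 2652
6681448801 306565896

d=475: √d = [21; 1,3,1,6,2,6,1,3,1,42] (ℓ=10, even), read p_9/q_9
a_0=21:  p_0=21·1+0=21,  q_0=21·0+1=1
a_1=1:  p_1=1·21+1=22,  q_1=1·1+0=1
a_2=3:  p_2=3·22+21=87,  q_2=3·1+1=4
a_3=1:  p_3=1·87+22=109,  q_3=1·4+1=5
…
a_5=2:  p_5=2·741+109=1591,  q_5=2·34+5=73
…
a_7=1:  p_7=1·10287+1591=11878,  q_7=1·472+73=545
a_8=3:  p_8=3·11878+10287=45921,  q_8=3·545+472=2107
a_9=1:  p_9=1·45921+11878=57799,  q_9=1·2107+545=2652
fundamental: x₁=57799, y₁=2652  (since 3340724401 − 475·7033104 = 1)
k=2:  x_2 = 57799·57799+475·2652·2652 = 6681448801,  y_2 = 57799·2652+2652·57799 = 306565896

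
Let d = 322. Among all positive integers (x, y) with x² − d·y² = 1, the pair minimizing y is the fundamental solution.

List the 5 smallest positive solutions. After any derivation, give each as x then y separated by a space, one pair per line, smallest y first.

323 18
208657 11628
134792099 7511670
87075487297 4852527192
56250630001763 3134725054362

[17; 1,16,1,34] for √322; ℓ=4 ⇒ convergent index 3
k=0  a_k=17  p_k/q_k = 17/1
…
k=2  a_k=16  p_k/q_k = 305/17
k=3  a_k=1  p_k/q_k = 323/18
→ (323, 18).  Check: 323²=104329, 322·18²=104328, difference 1.
k=2:  x_2 = 323·323+322·18·18 = 208657,  y_2 = 323·18+18·323 = 11628
k=3:  x_3 = 323·208657+322·18·11628 = 134792099,  y_3 = 323·11628+18·208657 = 7511670
k=4:  x_4 = 323·134792099+322·18·7511670 = 87075487297,  y_4 = 323·7511670+18·134792099 = 4852527192
k=5:  x_5 = 323·87075487297+322·18·4852527192 = 56250630001763,  y_5 = 323·4852527192+18·87075487297 = 3134725054362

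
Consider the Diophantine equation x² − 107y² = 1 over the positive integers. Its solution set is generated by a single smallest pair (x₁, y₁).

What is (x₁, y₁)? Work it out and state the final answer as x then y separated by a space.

√107 = [10; 2,1,9,1,2,20, …], period ℓ=6 (even) → k=5
a_0=10:  p_0=10·1+0=10,  q_0=10·0+1=1
…
a_3=9:  p_3=9·31+21=300,  q_3=9·3+2=29
a_4=1:  p_4=1·300+31=331,  q_4=1·29+3=32
a_5=2:  p_5=2·331+300=962,  q_5=2·32+29=93
fundamental: x₁=962, y₁=93  (since 925444 − 107·8649 = 1)

962 93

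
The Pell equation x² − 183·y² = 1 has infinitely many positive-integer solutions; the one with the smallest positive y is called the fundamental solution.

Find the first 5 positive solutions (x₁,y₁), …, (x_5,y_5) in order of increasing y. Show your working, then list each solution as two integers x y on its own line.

d=183: √d = [13; 1,1,8,1,1,26] (ℓ=6, even), read p_5/q_5
step 0: (13, 1)  from 13·(1,0) + (0,1)
…
step 2: (27, 2)  from 1·(14,1) + (13,1)
step 3: (230, 17)  from 8·(27,2) + (14,1)
step 4: (257, 19)  from 1·(230,17) + (27,2)
step 5: (487, 36)  from 1·(257,19) + (230,17)
→ (487, 36).  Check: 487²=237169, 183·36²=237168, difference 1.
(487+36√183)^2 = 474337 + 35064√183
(487+36√183)^3 = 462003751 + 34152300√183
(487+36√183)^4 = 449991179137 + 33264305136√183
(487+36√183)^5 = 438290946475687 + 32399399050164√183

487 36
474337 35064
462003751 34152300
449991179137 33264305136
438290946475687 32399399050164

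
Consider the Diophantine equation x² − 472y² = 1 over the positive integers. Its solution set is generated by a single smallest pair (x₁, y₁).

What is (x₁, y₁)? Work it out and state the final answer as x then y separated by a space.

306917 14127

d=472: √d = [21; 1,2,1,1,1,…,2,1,42] (ℓ=14, even), read p_13/q_13
step 0: (21, 1)  from 21·(1,0) + (0,1)
step 1: (22, 1)  from 1·(21,1) + (1,0)
step 2: (65, 3)  from 2·(22,1) + (21,1)
…
step 4: (152, 7)  from 1·(87,4) + (65,3)
…
step 6: (1108, 51)  from 4·(239,11) + (152,7)
…
step 8: (24224, 1115)  from 4·(5779,266) + (1108,51)
step 9: (30003, 1381)  from 1·(24224,1115) + (5779,266)
step 10: (54227, 2496)  from 1·(30003,1381) + (24224,1115)
…
step 12: (222687, 10250)  from 2·(84230,3877) + (54227,2496)
step 13: (306917, 14127)  from 1·(222687,10250) + (84230,3877)
(x₁, y₁) = (306917, 14127);  306917² − 472·14127² = 1 ✓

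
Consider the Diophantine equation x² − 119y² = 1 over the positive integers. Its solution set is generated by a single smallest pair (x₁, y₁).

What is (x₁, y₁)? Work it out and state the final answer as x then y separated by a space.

120 11

d=119: √d = [10; 1,9,1,20] (ℓ=4, even), read p_3/q_3
a_0=10:  p_0=10·1+0=10,  q_0=10·0+1=1
…
a_2=9:  p_2=9·11+10=109,  q_2=9·1+1=10
a_3=1:  p_3=1·109+11=120,  q_3=1·10+1=11
fundamental: x₁=120, y₁=11  (since 14400 − 119·121 = 1)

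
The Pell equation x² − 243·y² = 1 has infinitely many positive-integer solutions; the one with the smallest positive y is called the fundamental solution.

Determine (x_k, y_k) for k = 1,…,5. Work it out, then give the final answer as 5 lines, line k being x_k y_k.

70226 4505
9863382151 632736260
1385331749802026 88869073185015
194572614913330773601 12481839066348990520
27328112908421802064005626 1753099260457979343330025

[15; 1,1,2,3,15,3,2,1,1,30] for √243; ℓ=10 ⇒ convergent index 9
i=0: a=15 ⇒ p=15, q=1
…
i=5: a=15 ⇒ p=4053, q=260
…
i=8: a=1 ⇒ p=41325, q=2651
i=9: a=1 ⇒ p=70226, q=4505
fundamental: x₁=70226, y₁=4505  (since 4931691076 − 243·20295025 = 1)
(70226+4505√243)^2 = 9863382151 + 632736260√243
(70226+4505√243)^3 = 1385331749802026 + 88869073185015√243
(70226+4505√243)^4 = 194572614913330773601 + 12481839066348990520√243
(70226+4505√243)^5 = 27328112908421802064005626 + 1753099260457979343330025√243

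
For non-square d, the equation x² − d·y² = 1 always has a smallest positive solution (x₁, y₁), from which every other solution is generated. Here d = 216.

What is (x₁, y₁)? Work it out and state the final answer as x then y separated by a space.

[14; 1,2,3,2,1,28] for √216; ℓ=6 ⇒ convergent index 5
step 0: (14, 1)  from 14·(1,0) + (0,1)
…
step 4: (338, 23)  from 2·(147,10) + (44,3)
step 5: (485, 33)  from 1·(338,23) + (147,10)
→ (485, 33).  Check: 485²=235225, 216·33²=235224, difference 1.

485 33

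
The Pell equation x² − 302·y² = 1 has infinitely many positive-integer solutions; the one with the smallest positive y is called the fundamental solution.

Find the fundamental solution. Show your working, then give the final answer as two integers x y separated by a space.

d=302: √d = [17; 2,1,1,1,4,…,1,2,34] (ℓ=16, even), read p_15/q_15
step 0: (17, 1)  from 17·(1,0) + (0,1)
…
step 6: (1425, 82)  from 2·(643,37) + (139,8)
…
step 10: (107675, 6196)  from 2·(36581,2105) + (34513,1986)
step 11: (467281, 26889)  from 4·(107675,6196) + (36581,2105)
…
step 14: (1617193, 93059)  from 1·(1042237,59974) + (574956,33085)
step 15: (4276623, 246092)  from 2·(1617193,93059) + (1042237,59974)
fundamental: x₁=4276623, y₁=246092  (since 18289504284129 − 302·60561272464 = 1)

4276623 246092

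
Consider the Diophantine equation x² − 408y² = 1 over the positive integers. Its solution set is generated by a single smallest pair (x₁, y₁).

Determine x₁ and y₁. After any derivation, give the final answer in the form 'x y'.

√408 → a₀=20, period (5,40); ℓ=2 even so k=1
a_0=20:  p_0=20·1+0=20,  q_0=20·0+1=1
a_1=5:  p_1=5·20+1=101,  q_1=5·1+0=5
(x₁, y₁) = (101, 5);  101² − 408·5² = 1 ✓

101 5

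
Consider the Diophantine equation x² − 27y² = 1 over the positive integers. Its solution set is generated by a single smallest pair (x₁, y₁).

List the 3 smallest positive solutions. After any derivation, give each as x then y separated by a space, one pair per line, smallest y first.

d=27: √d = [5; 5,10] (ℓ=2, even), read p_1/q_1
a_0=5:  p_0=5·1+0=5,  q_0=5·0+1=1
a_1=5:  p_1=5·5+1=26,  q_1=5·1+0=5
(x₁, y₁) = (26, 5);  26² − 27·5² = 1 ✓
n=2: (26,5)∘(26,5) = (26·26+27·5·5, 26·5+5·26) = (1351,260)
n=3: (1351,260)∘(26,5) = (26·1351+27·5·260, 26·260+5·1351) = (70226,13515)

26 5
1351 260
70226 13515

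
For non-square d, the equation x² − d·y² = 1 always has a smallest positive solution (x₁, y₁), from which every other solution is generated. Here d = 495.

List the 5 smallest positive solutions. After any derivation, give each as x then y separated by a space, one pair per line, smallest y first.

89 4
15841 712
2819609 126732
501874561 22557584
89330852249 4015123220

√495 → a₀=22, period (4,44); ℓ=2 even so k=1
k=0  a_k=22  p_k/q_k = 22/1
k=1  a_k=4  p_k/q_k = 89/4
fundamental: x₁=89, y₁=4  (since 7921 − 495·16 = 1)
k=2:  x_2 = 89·89+495·4·4 = 15841,  y_2 = 89·4+4·89 = 712
k=3:  x_3 = 89·15841+495·4·712 = 2819609,  y_3 = 89·712+4·15841 = 126732
k=4:  x_4 = 89·2819609+495·4·126732 = 501874561,  y_4 = 89·126732+4·2819609 = 22557584
k=5:  x_5 = 89·501874561+495·4·22557584 = 89330852249,  y_5 = 89·22557584+4·501874561 = 4015123220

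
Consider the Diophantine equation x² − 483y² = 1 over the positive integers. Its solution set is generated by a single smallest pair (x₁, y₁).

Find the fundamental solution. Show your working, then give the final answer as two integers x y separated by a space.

[21; 1,42] for √483; ℓ=2 ⇒ convergent index 1
i=0: a=21 ⇒ p=21, q=1
i=1: a=1 ⇒ p=22, q=1
fundamental: x₁=22, y₁=1  (since 484 − 483·1 = 1)

22 1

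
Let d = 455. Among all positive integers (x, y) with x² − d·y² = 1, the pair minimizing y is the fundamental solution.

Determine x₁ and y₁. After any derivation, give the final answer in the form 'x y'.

d=455: √d = [21; 3,42] (ℓ=2, even), read p_1/q_1
a_0=21:  p_0=21·1+0=21,  q_0=21·0+1=1
a_1=3:  p_1=3·21+1=64,  q_1=3·1+0=3
(x₁, y₁) = (64, 3);  64² − 455·3² = 1 ✓

64 3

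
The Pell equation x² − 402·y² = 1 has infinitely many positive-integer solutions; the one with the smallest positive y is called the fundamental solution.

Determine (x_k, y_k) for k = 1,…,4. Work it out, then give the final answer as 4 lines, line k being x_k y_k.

√402 = [20; 20,40, …], period ℓ=2 (even) → k=1
k=0  a_k=20  p_k/q_k = 20/1
k=1  a_k=20  p_k/q_k = 401/20
(x₁, y₁) = (401, 20);  401² − 402·20² = 1 ✓
k=2:  x_2 = 401·401+402·20·20 = 321601,  y_2 = 401·20+20·401 = 16040
k=3:  x_3 = 401·321601+402·20·16040 = 257923601,  y_3 = 401·16040+20·321601 = 12864060
k=4:  x_4 = 401·257923601+402·20·12864060 = 206854406401,  y_4 = 401·12864060+20·257923601 = 10316960080

401 20
321601 16040
257923601 12864060
206854406401 10316960080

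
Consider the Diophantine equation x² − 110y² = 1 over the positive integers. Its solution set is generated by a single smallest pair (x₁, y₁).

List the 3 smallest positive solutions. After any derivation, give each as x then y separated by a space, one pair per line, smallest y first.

21 2
881 84
36981 3526

√110 = [10; 2,20, …], period ℓ=2 (even) → k=1
i=0: a=10 ⇒ p=10, q=1
i=1: a=2 ⇒ p=21, q=2
→ (21, 2).  Check: 21²=441, 110·2²=440, difference 1.
(21+2√110)^2 = 881 + 84√110
(21+2√110)^3 = 36981 + 3526√110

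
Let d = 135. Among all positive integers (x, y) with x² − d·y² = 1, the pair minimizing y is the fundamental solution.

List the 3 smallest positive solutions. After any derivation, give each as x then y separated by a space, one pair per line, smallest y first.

244 21
119071 10248
58106404 5001003

√135 = [11; 1,1,1,1,1,1,1,22, …], period ℓ=8 (even) → k=7
k=0  a_k=11  p_k/q_k = 11/1
k=1  a_k=1  p_k/q_k = 12/1
k=2  a_k=1  p_k/q_k = 23/2
k=3  a_k=1  p_k/q_k = 35/3
…
k=5  a_k=1  p_k/q_k = 93/8
k=6  a_k=1  p_k/q_k = 151/13
k=7  a_k=1  p_k/q_k = 244/21
fundamental: x₁=244, y₁=21  (since 59536 − 135·441 = 1)
(244+21√135)^2 = 119071 + 10248√135
(244+21√135)^3 = 58106404 + 5001003√135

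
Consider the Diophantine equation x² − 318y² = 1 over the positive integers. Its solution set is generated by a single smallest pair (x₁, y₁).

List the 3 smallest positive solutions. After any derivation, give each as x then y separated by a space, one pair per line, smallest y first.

107 6
22897 1284
4899851 274770

[17; 1,4,1,34] for √318; ℓ=4 ⇒ convergent index 3
i=0: a=17 ⇒ p=17, q=1
i=1: a=1 ⇒ p=18, q=1
i=2: a=4 ⇒ p=89, q=5
i=3: a=1 ⇒ p=107, q=6
→ (107, 6).  Check: 107²=11449, 318·6²=11448, difference 1.
(x_2, y_2) = (107·107 + 318·6·6, 107·6 + 6·107) = (22897, 1284)
(x_3, y_3) = (107·22897 + 318·6·1284, 107·1284 + 6·22897) = (4899851, 274770)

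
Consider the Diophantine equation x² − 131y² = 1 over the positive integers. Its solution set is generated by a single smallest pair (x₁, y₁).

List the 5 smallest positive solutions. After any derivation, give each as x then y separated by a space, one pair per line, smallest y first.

10610 927
225144199 19670940
4777559892170 417417345873
101379820686703201 8857596059754120
2151279790194282033050 187958187970565080527

√131 → a₀=11, period (2,4,11,4,2,22); ℓ=6 even so k=5
step 0: (11, 1)  from 11·(1,0) + (0,1)
step 1: (23, 2)  from 2·(11,1) + (1,0)
…
step 3: (1156, 101)  from 11·(103,9) + (23,2)
step 4: (4727, 413)  from 4·(1156,101) + (103,9)
step 5: (10610, 927)  from 2·(4727,413) + (1156,101)
fundamental: x₁=10610, y₁=927  (since 112572100 − 131·859329 = 1)
k=2:  x_2 = 10610·10610+131·927·927 = 225144199,  y_2 = 10610·927+927·10610 = 19670940
k=3:  x_3 = 10610·225144199+131·927·19670940 = 4777559892170,  y_3 = 10610·19670940+927·225144199 = 417417345873
k=4:  x_4 = 10610·4777559892170+131·927·417417345873 = 101379820686703201,  y_4 = 10610·417417345873+927·4777559892170 = 8857596059754120
k=5:  x_5 = 10610·101379820686703201+131·927·8857596059754120 = 2151279790194282033050,  y_5 = 10610·8857596059754120+927·101379820686703201 = 187958187970565080527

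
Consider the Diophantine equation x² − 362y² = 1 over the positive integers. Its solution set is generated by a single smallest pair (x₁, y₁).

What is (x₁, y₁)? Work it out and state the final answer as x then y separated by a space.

√362 = [19; 38, …], period ℓ=1 (odd) → k=1
i=0: a=19 ⇒ p=19, q=1
i=1: a=38 ⇒ p=723, q=38
(x₁, y₁) = (723, 38);  723² − 362·38² = 1 ✓

723 38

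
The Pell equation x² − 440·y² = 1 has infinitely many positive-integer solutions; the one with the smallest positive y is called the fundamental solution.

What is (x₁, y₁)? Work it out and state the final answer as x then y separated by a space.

[20; 1,40] for √440; ℓ=2 ⇒ convergent index 1
a_0=20:  p_0=20·1+0=20,  q_0=20·0+1=1
a_1=1:  p_1=1·20+1=21,  q_1=1·1+0=1
fundamental: x₁=21, y₁=1  (since 441 − 440·1 = 1)

21 1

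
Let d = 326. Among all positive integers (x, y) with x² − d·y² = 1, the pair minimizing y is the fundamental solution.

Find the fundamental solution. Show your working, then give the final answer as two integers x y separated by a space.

325 18

√326 → a₀=18, period (18,36); ℓ=2 even so k=1
a_0=18:  p_0=18·1+0=18,  q_0=18·0+1=1
a_1=18:  p_1=18·18+1=325,  q_1=18·1+0=18
→ (325, 18).  Check: 325²=105625, 326·18²=105624, difference 1.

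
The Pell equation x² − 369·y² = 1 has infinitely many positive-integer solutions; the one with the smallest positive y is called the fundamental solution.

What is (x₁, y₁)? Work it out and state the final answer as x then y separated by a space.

√369 → a₀=19, period (4,1,3,2,7,4,7,2,3,1,4,38); ℓ=12 even so k=11
i=0: a=19 ⇒ p=19, q=1
i=1: a=4 ⇒ p=77, q=4
i=2: a=1 ⇒ p=96, q=5
i=3: a=3 ⇒ p=365, q=19
i=4: a=2 ⇒ p=826, q=43
i=5: a=7 ⇒ p=6147, q=320
i=6: a=4 ⇒ p=25414, q=1323
…
i=8: a=2 ⇒ p=393504, q=20485
i=9: a=3 ⇒ p=1364557, q=71036
i=10: a=1 ⇒ p=1758061, q=91521
i=11: a=4 ⇒ p=8396801, q=437120
(x₁, y₁) = (8396801, 437120);  8396801² − 369·437120² = 1 ✓

8396801 437120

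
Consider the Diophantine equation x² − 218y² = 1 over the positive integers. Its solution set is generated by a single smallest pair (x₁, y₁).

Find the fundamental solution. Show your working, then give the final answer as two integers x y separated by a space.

126003 8534

[14; 1,3,3,1,28] for √218; ℓ=5 ⇒ convergent index 9
k=0  a_k=14  p_k/q_k = 14/1
k=1  a_k=1  p_k/q_k = 15/1
k=2  a_k=3  p_k/q_k = 59/4
…
k=5  a_k=28  p_k/q_k = 7220/489
k=6  a_k=1  p_k/q_k = 7471/506
k=7  a_k=3  p_k/q_k = 29633/2007
k=8  a_k=3  p_k/q_k = 96370/6527
k=9  a_k=1  p_k/q_k = 126003/8534
(x₁, y₁) = (126003, 8534);  126003² − 218·8534² = 1 ✓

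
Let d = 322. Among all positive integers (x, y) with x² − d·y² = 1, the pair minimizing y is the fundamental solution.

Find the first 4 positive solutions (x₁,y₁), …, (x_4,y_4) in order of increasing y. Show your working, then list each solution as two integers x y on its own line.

√322 → a₀=17, period (1,16,1,34); ℓ=4 even so k=3
k=0  a_k=17  p_k/q_k = 17/1
…
k=2  a_k=16  p_k/q_k = 305/17
k=3  a_k=1  p_k/q_k = 323/18
→ (323, 18).  Check: 323²=104329, 322·18²=104328, difference 1.
(323+18√322)^2 = 208657 + 11628√322
(323+18√322)^3 = 134792099 + 7511670√322
(323+18√322)^4 = 87075487297 + 4852527192√322

323 18
208657 11628
134792099 7511670
87075487297 4852527192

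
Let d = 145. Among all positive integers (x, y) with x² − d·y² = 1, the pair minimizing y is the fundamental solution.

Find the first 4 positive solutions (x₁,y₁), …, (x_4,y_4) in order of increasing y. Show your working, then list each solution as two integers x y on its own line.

√145 = [12; 24, …], period ℓ=1 (odd) → k=1
a_0=12:  p_0=12·1+0=12,  q_0=12·0+1=1
a_1=24:  p_1=24·12+1=289,  q_1=24·1+0=24
(x₁, y₁) = (289, 24);  289² − 145·24² = 1 ✓
k=2:  x_2 = 289·289+145·24·24 = 167041,  y_2 = 289·24+24·289 = 13872
k=3:  x_3 = 289·167041+145·24·13872 = 96549409,  y_3 = 289·13872+24·167041 = 8017992
k=4:  x_4 = 289·96549409+145·24·8017992 = 55805391361,  y_4 = 289·8017992+24·96549409 = 4634385504

289 24
167041 13872
96549409 8017992
55805391361 4634385504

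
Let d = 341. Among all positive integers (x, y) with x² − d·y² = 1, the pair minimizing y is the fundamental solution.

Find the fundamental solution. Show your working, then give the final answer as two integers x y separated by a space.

10626551 575460

√341 = [18; 2,6,1,8,2,…,6,2,36, …], period ℓ=14 (even) → k=13
i=0: a=18 ⇒ p=18, q=1
…
i=3: a=1 ⇒ p=277, q=15
i=4: a=8 ⇒ p=2456, q=133
…
i=8: a=1 ⇒ p=28124, q=1523
…
i=10: a=8 ⇒ p=641940, q=34763
…
i=12: a=6 ⇒ p=4953942, q=268271
i=13: a=2 ⇒ p=10626551, q=575460
→ (10626551, 575460).  Check: 10626551²=112923586155601, 341·575460²=112923586155600, difference 1.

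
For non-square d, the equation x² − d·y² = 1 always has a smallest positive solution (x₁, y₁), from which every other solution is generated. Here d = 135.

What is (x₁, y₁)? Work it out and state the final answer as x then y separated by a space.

[11; 1,1,1,1,1,1,1,22] for √135; ℓ=8 ⇒ convergent index 7
i=0: a=11 ⇒ p=11, q=1
…
i=3: a=1 ⇒ p=35, q=3
i=4: a=1 ⇒ p=58, q=5
…
i=6: a=1 ⇒ p=151, q=13
i=7: a=1 ⇒ p=244, q=21
fundamental: x₁=244, y₁=21  (since 59536 − 135·441 = 1)

244 21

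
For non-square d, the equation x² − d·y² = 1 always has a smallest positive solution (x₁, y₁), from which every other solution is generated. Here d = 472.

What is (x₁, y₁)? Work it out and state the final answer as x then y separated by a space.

306917 14127

√472 = [21; 1,2,1,1,1,…,2,1,42, …], period ℓ=14 (even) → k=13
step 0: (21, 1)  from 21·(1,0) + (0,1)
…
step 4: (152, 7)  from 1·(87,4) + (65,3)
…
step 8: (24224, 1115)  from 4·(5779,266) + (1108,51)
…
step 12: (222687, 10250)  from 2·(84230,3877) + (54227,2496)
step 13: (306917, 14127)  from 1·(222687,10250) + (84230,3877)
fundamental: x₁=306917, y₁=14127  (since 94198044889 − 472·199572129 = 1)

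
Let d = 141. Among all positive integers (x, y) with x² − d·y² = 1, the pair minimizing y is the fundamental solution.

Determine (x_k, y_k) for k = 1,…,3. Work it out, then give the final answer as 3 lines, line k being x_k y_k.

95 8
18049 1520
3429215 288792

√141 = [11; 1,6,1,22, …], period ℓ=4 (even) → k=3
k=0  a_k=11  p_k/q_k = 11/1
k=1  a_k=1  p_k/q_k = 12/1
k=2  a_k=6  p_k/q_k = 83/7
k=3  a_k=1  p_k/q_k = 95/8
fundamental: x₁=95, y₁=8  (since 9025 − 141·64 = 1)
(x_2, y_2) = (95·95 + 141·8·8, 95·8 + 8·95) = (18049, 1520)
(x_3, y_3) = (95·18049 + 141·8·1520, 95·1520 + 8·18049) = (3429215, 288792)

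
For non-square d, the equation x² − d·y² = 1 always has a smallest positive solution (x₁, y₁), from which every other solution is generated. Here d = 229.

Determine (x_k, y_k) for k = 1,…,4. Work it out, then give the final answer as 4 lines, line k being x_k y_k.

5848201 386460
68402909872801 4520191516920
800067931842043513801 52869977098885735380
9357916158133073035999171201 618388505879356792878585840

√229 → a₀=15, period (7,1,1,7,30); ℓ=5 odd so k=9
step 0: (15, 1)  from 15·(1,0) + (0,1)
…
step 6: (362399, 23948)  from 7·(51527,3405) + (1710,113)
…
step 8: (776325, 51301)  from 1·(413926,27353) + (362399,23948)
step 9: (5848201, 386460)  from 7·(776325,51301) + (413926,27353)
fundamental: x₁=5848201, y₁=386460  (since 34201454936401 − 229·149351331600 = 1)
(x_2, y_2) = (5848201·5848201 + 229·386460·386460, 5848201·386460 + 386460·5848201) = (68402909872801, 4520191516920)
(x_3, y_3) = (5848201·68402909872801 + 229·386460·4520191516920, 5848201·4520191516920 + 386460·68402909872801) = (800067931842043513801, 52869977098885735380)
(x_4, y_4) = (5848201·800067931842043513801 + 229·386460·52869977098885735380, 5848201·52869977098885735380 + 386460·800067931842043513801) = (9357916158133073035999171201, 618388505879356792878585840)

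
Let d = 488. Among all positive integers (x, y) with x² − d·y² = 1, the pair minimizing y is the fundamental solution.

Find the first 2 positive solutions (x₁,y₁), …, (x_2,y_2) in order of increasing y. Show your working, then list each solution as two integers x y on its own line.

d=488: √d = [22; 11,44] (ℓ=2, even), read p_1/q_1
k=0  a_k=22  p_k/q_k = 22/1
k=1  a_k=11  p_k/q_k = 243/11
fundamental: x₁=243, y₁=11  (since 59049 − 488·121 = 1)
(243+11√488)^2 = 118097 + 5346√488

243 11
118097 5346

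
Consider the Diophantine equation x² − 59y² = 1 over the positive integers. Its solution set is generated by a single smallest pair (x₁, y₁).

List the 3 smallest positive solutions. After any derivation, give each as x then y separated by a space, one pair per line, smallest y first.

d=59: √d = [7; 1,2,7,2,1,14] (ℓ=6, even), read p_5/q_5
a_0=7:  p_0=7·1+0=7,  q_0=7·0+1=1
…
a_4=2:  p_4=2·169+23=361,  q_4=2·22+3=47
a_5=1:  p_5=1·361+169=530,  q_5=1·47+22=69
(x₁, y₁) = (530, 69);  530² − 59·69² = 1 ✓
n=2: (530,69)∘(530,69) = (530·530+59·69·69, 530·69+69·530) = (561799,73140)
n=3: (561799,73140)∘(530,69) = (530·561799+59·69·73140, 530·73140+69·561799) = (595506410,77528331)

530 69
561799 73140
595506410 77528331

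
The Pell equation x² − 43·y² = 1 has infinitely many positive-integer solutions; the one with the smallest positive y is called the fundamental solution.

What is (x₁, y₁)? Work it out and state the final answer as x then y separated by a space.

[6; 1,1,3,1,5,1,3,1,1,12] for √43; ℓ=10 ⇒ convergent index 9
i=0: a=6 ⇒ p=6, q=1
…
i=2: a=1 ⇒ p=13, q=2
i=3: a=3 ⇒ p=46, q=7
i=4: a=1 ⇒ p=59, q=9
…
i=7: a=3 ⇒ p=1541, q=235
i=8: a=1 ⇒ p=1941, q=296
i=9: a=1 ⇒ p=3482, q=531
→ (3482, 531).  Check: 3482²=12124324, 43·531²=12124323, difference 1.

3482 531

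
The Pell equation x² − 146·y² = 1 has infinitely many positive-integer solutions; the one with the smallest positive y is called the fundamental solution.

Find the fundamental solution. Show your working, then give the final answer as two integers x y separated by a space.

145 12

d=146: √d = [12; 12,24] (ℓ=2, even), read p_1/q_1
step 0: (12, 1)  from 12·(1,0) + (0,1)
step 1: (145, 12)  from 12·(12,1) + (1,0)
fundamental: x₁=145, y₁=12  (since 21025 − 146·144 = 1)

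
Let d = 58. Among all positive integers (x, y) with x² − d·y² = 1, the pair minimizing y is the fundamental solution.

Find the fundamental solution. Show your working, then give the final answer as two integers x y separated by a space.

19603 2574

√58 = [7; 1,1,1,1,1,1,14, …], period ℓ=7 (odd) → k=13
a_0=7:  p_0=7·1+0=7,  q_0=7·0+1=1
…
a_2=1:  p_2=1·8+7=15,  q_2=1·1+1=2
…
a_4=1:  p_4=1·23+15=38,  q_4=1·3+2=5
a_5=1:  p_5=1·38+23=61,  q_5=1·5+3=8
a_6=1:  p_6=1·61+38=99,  q_6=1·8+5=13
a_7=14:  p_7=14·99+61=1447,  q_7=14·13+8=190
…
a_11=1:  p_11=1·4539+2993=7532,  q_11=1·596+393=989
a_12=1:  p_12=1·7532+4539=12071,  q_12=1·989+596=1585
a_13=1:  p_13=1·12071+7532=19603,  q_13=1·1585+989=2574
(x₁, y₁) = (19603, 2574);  19603² − 58·2574² = 1 ✓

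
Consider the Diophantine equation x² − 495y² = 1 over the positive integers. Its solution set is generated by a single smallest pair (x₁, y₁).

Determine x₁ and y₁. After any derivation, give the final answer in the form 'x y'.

89 4

[22; 4,44] for √495; ℓ=2 ⇒ convergent index 1
k=0  a_k=22  p_k/q_k = 22/1
k=1  a_k=4  p_k/q_k = 89/4
(x₁, y₁) = (89, 4);  89² − 495·4² = 1 ✓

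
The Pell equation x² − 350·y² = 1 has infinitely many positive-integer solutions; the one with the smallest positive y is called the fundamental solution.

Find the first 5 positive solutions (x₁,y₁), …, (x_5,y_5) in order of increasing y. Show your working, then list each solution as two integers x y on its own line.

449 24
403201 21552
362074049 19353672
325142092801 17379575904
291977237261249 15606839808120

[18; 1,2,2,2,1,36] for √350; ℓ=6 ⇒ convergent index 5
k=0  a_k=18  p_k/q_k = 18/1
k=1  a_k=1  p_k/q_k = 19/1
k=2  a_k=2  p_k/q_k = 56/3
…
k=4  a_k=2  p_k/q_k = 318/17
k=5  a_k=1  p_k/q_k = 449/24
→ (449, 24).  Check: 449²=201601, 350·24²=201600, difference 1.
k=2:  x_2 = 449·449+350·24·24 = 403201,  y_2 = 449·24+24·449 = 21552
k=3:  x_3 = 449·403201+350·24·21552 = 362074049,  y_3 = 449·21552+24·403201 = 19353672
k=4:  x_4 = 449·362074049+350·24·19353672 = 325142092801,  y_4 = 449·19353672+24·362074049 = 17379575904
k=5:  x_5 = 449·325142092801+350·24·17379575904 = 291977237261249,  y_5 = 449·17379575904+24·325142092801 = 15606839808120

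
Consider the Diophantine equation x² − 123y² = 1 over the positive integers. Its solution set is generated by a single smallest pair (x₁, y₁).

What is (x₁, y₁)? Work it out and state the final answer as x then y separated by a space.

122 11

[11; 11,22] for √123; ℓ=2 ⇒ convergent index 1
step 0: (11, 1)  from 11·(1,0) + (0,1)
step 1: (122, 11)  from 11·(11,1) + (1,0)
(x₁, y₁) = (122, 11);  122² − 123·11² = 1 ✓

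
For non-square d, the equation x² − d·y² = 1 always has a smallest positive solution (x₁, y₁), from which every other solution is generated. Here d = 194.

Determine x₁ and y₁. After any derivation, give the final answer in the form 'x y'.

195 14

√194 = [13; 1,12,1,26, …], period ℓ=4 (even) → k=3
a_0=13:  p_0=13·1+0=13,  q_0=13·0+1=1
…
a_2=12:  p_2=12·14+13=181,  q_2=12·1+1=13
a_3=1:  p_3=1·181+14=195,  q_3=1·13+1=14
(x₁, y₁) = (195, 14);  195² − 194·14² = 1 ✓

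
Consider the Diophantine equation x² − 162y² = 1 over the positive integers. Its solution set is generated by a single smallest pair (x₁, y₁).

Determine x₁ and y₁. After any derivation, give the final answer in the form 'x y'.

19601 1540

[12; 1,2,1,2,12,2,1,2,1,24] for √162; ℓ=10 ⇒ convergent index 9
i=0: a=12 ⇒ p=12, q=1
…
i=2: a=2 ⇒ p=38, q=3
…
i=4: a=2 ⇒ p=140, q=11
i=5: a=12 ⇒ p=1731, q=136
…
i=7: a=1 ⇒ p=5333, q=419
i=8: a=2 ⇒ p=14268, q=1121
i=9: a=1 ⇒ p=19601, q=1540
fundamental: x₁=19601, y₁=1540  (since 384199201 − 162·2371600 = 1)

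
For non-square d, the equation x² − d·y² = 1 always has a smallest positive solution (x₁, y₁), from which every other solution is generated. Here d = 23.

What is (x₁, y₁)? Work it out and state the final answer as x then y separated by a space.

24 5

√23 = [4; 1,3,1,8, …], period ℓ=4 (even) → k=3
i=0: a=4 ⇒ p=4, q=1
…
i=2: a=3 ⇒ p=19, q=4
i=3: a=1 ⇒ p=24, q=5
→ (24, 5).  Check: 24²=576, 23·5²=575, difference 1.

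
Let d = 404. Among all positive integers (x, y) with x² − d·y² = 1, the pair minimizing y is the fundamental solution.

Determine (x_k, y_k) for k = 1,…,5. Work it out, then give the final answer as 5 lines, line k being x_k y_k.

d=404: √d = [20; 10,40] (ℓ=2, even), read p_1/q_1
a_0=20:  p_0=20·1+0=20,  q_0=20·0+1=1
a_1=10:  p_1=10·20+1=201,  q_1=10·1+0=10
(x₁, y₁) = (201, 10);  201² − 404·10² = 1 ✓
n=2: (201,10)∘(201,10) = (201·201+404·10·10, 201·10+10·201) = (80801,4020)
n=3: (80801,4020)∘(201,10) = (201·80801+404·10·4020, 201·4020+10·80801) = (32481801,1616030)
n=4: (32481801,1616030)∘(201,10) = (201·32481801+404·10·1616030, 201·1616030+10·32481801) = (13057603201,649640040)
n=5: (13057603201,649640040)∘(201,10) = (201·13057603201+404·10·649640040, 201·649640040+10·13057603201) = (5249124005001,261153680050)

201 10
80801 4020
32481801 1616030
13057603201 649640040
5249124005001 261153680050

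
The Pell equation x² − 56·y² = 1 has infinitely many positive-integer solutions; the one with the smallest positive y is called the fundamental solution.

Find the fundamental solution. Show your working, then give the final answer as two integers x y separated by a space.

√56 = [7; 2,14, …], period ℓ=2 (even) → k=1
i=0: a=7 ⇒ p=7, q=1
i=1: a=2 ⇒ p=15, q=2
(x₁, y₁) = (15, 2);  15² − 56·2² = 1 ✓

15 2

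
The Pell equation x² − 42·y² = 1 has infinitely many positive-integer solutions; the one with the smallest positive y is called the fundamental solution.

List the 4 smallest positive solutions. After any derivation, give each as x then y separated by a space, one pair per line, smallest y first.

13 2
337 52
8749 1350
227137 35048

d=42: √d = [6; 2,12] (ℓ=2, even), read p_1/q_1
step 0: (6, 1)  from 6·(1,0) + (0,1)
step 1: (13, 2)  from 2·(6,1) + (1,0)
→ (13, 2).  Check: 13²=169, 42·2²=168, difference 1.
k=2:  x_2 = 13·13+42·2·2 = 337,  y_2 = 13·2+2·13 = 52
k=3:  x_3 = 13·337+42·2·52 = 8749,  y_3 = 13·52+2·337 = 1350
k=4:  x_4 = 13·8749+42·2·1350 = 227137,  y_4 = 13·1350+2·8749 = 35048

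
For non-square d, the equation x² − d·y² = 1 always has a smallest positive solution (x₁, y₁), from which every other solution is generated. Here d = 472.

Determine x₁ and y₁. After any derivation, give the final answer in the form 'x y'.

[21; 1,2,1,1,1,…,2,1,42] for √472; ℓ=14 ⇒ convergent index 13
i=0: a=21 ⇒ p=21, q=1
i=1: a=1 ⇒ p=22, q=1
…
i=4: a=1 ⇒ p=152, q=7
i=5: a=1 ⇒ p=239, q=11
…
i=8: a=4 ⇒ p=24224, q=1115
…
i=11: a=1 ⇒ p=84230, q=3877
i=12: a=2 ⇒ p=222687, q=10250
i=13: a=1 ⇒ p=306917, q=14127
→ (306917, 14127).  Check: 306917²=94198044889, 472·14127²=94198044888, difference 1.

306917 14127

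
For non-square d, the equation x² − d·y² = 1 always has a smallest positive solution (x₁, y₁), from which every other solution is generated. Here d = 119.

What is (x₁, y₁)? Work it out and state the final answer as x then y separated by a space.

120 11

[10; 1,9,1,20] for √119; ℓ=4 ⇒ convergent index 3
step 0: (10, 1)  from 10·(1,0) + (0,1)
…
step 2: (109, 10)  from 9·(11,1) + (10,1)
step 3: (120, 11)  from 1·(109,10) + (11,1)
fundamental: x₁=120, y₁=11  (since 14400 − 119·121 = 1)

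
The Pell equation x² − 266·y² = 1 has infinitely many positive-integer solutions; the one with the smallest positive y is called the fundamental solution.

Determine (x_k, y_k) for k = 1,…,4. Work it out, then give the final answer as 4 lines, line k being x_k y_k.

[16; 3,4,3,32] for √266; ℓ=4 ⇒ convergent index 3
a_0=16:  p_0=16·1+0=16,  q_0=16·0+1=1
a_1=3:  p_1=3·16+1=49,  q_1=3·1+0=3
a_2=4:  p_2=4·49+16=212,  q_2=4·3+1=13
a_3=3:  p_3=3·212+49=685,  q_3=3·13+3=42
(x₁, y₁) = (685, 42);  685² − 266·42² = 1 ✓
(685+42√266)^2 = 938449 + 57540√266
(685+42√266)^3 = 1285674445 + 78829758√266
(685+42√266)^4 = 1761373051201 + 107996710920√266

685 42
938449 57540
1285674445 78829758
1761373051201 107996710920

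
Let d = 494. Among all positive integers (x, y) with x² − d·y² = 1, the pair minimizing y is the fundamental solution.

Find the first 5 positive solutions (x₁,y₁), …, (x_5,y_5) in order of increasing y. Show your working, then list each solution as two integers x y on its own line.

√494 → a₀=22, period (4,2,2,1,2,1,2,2,4,44); ℓ=10 even so k=9
k=0  a_k=22  p_k/q_k = 22/1
k=1  a_k=4  p_k/q_k = 89/4
…
k=3  a_k=2  p_k/q_k = 489/22
k=4  a_k=1  p_k/q_k = 689/31
k=5  a_k=2  p_k/q_k = 1867/84
k=6  a_k=1  p_k/q_k = 2556/115
k=7  a_k=2  p_k/q_k = 6979/314
k=8  a_k=2  p_k/q_k = 16514/743
k=9  a_k=4  p_k/q_k = 73035/3286
(x₁, y₁) = (73035, 3286);  73035² − 494·3286² = 1 ✓
k=2:  x_2 = 73035·73035+494·3286·3286 = 10668222449,  y_2 = 73035·3286+3286·73035 = 479986020
k=3:  x_3 = 73035·10668222449+494·3286·479986020 = 1558307253052395,  y_3 = 73035·479986020+3286·10668222449 = 70111557938114
k=4:  x_4 = 73035·1558307253052395+494·3286·70111557938114 = 227621940442695115201,  y_4 = 73035·70111557938114+3286·1558307253052395 = 10241195267540325960
k=5:  x_5 = 73035·227621940442695115201+494·3286·10241195267540325960 = 33248736838906168224357675,  y_5 = 73035·10241195267540325960+3286·227621940442695115201 = 1495931392659503855039086

73035 3286
10668222449 479986020
1558307253052395 70111557938114
227621940442695115201 10241195267540325960
33248736838906168224357675 1495931392659503855039086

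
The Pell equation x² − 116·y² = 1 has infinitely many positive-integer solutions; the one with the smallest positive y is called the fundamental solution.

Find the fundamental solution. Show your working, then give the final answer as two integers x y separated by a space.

9801 910

d=116: √d = [10; 1,3,2,1,4,1,2,3,1,20] (ℓ=10, even), read p_9/q_9
k=0  a_k=10  p_k/q_k = 10/1
…
k=2  a_k=3  p_k/q_k = 43/4
k=3  a_k=2  p_k/q_k = 97/9
k=4  a_k=1  p_k/q_k = 140/13
k=5  a_k=4  p_k/q_k = 657/61
k=6  a_k=1  p_k/q_k = 797/74
…
k=8  a_k=3  p_k/q_k = 7550/701
k=9  a_k=1  p_k/q_k = 9801/910
(x₁, y₁) = (9801, 910);  9801² − 116·910² = 1 ✓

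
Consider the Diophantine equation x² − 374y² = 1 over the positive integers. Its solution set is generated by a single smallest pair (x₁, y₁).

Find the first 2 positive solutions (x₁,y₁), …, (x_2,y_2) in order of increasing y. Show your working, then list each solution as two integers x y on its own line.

d=374: √d = [19; 2,1,18,1,2,38] (ℓ=6, even), read p_5/q_5
i=0: a=19 ⇒ p=19, q=1
…
i=3: a=18 ⇒ p=1083, q=56
i=4: a=1 ⇒ p=1141, q=59
i=5: a=2 ⇒ p=3365, q=174
fundamental: x₁=3365, y₁=174  (since 11323225 − 374·30276 = 1)
(x_2, y_2) = (3365·3365 + 374·174·174, 3365·174 + 174·3365) = (22646449, 1171020)

3365 174
22646449 1171020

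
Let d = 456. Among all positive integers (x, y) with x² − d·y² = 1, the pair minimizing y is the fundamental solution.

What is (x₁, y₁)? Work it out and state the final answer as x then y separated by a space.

1025 48

√456 → a₀=21, period (2,1,4,1,2,42); ℓ=6 even so k=5
step 0: (21, 1)  from 21·(1,0) + (0,1)
step 1: (43, 2)  from 2·(21,1) + (1,0)
…
step 3: (299, 14)  from 4·(64,3) + (43,2)
step 4: (363, 17)  from 1·(299,14) + (64,3)
step 5: (1025, 48)  from 2·(363,17) + (299,14)
fundamental: x₁=1025, y₁=48  (since 1050625 − 456·2304 = 1)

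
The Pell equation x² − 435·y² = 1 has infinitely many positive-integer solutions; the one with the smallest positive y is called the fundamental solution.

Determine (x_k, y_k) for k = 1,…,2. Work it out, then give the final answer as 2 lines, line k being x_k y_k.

146 7
42631 2044

[20; 1,5,1,40] for √435; ℓ=4 ⇒ convergent index 3
k=0  a_k=20  p_k/q_k = 20/1
k=1  a_k=1  p_k/q_k = 21/1
k=2  a_k=5  p_k/q_k = 125/6
k=3  a_k=1  p_k/q_k = 146/7
fundamental: x₁=146, y₁=7  (since 21316 − 435·49 = 1)
k=2:  x_2 = 146·146+435·7·7 = 42631,  y_2 = 146·7+7·146 = 2044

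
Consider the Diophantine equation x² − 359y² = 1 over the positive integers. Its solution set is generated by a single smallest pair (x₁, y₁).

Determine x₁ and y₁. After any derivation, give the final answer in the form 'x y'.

360 19

√359 → a₀=18, period (1,17,1,36); ℓ=4 even so k=3
i=0: a=18 ⇒ p=18, q=1
i=1: a=1 ⇒ p=19, q=1
i=2: a=17 ⇒ p=341, q=18
i=3: a=1 ⇒ p=360, q=19
(x₁, y₁) = (360, 19);  360² − 359·19² = 1 ✓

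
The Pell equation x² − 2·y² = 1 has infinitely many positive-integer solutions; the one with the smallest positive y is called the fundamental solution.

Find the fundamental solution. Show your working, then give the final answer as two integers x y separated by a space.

d=2: √d = [1; 2] (ℓ=1, odd), read p_1/q_1
step 0: (1, 1)  from 1·(1,0) + (0,1)
step 1: (3, 2)  from 2·(1,1) + (1,0)
(x₁, y₁) = (3, 2);  3² − 2·2² = 1 ✓

3 2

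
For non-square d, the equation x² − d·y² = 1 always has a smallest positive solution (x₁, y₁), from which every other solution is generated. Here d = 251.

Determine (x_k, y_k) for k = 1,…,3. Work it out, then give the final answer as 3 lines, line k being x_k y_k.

[15; 1,5,2,1,2,…,5,1,30] for √251; ℓ=14 ⇒ convergent index 13
step 0: (15, 1)  from 15·(1,0) + (0,1)
step 1: (16, 1)  from 1·(15,1) + (1,0)
…
step 3: (206, 13)  from 2·(95,6) + (16,1)
step 4: (301, 19)  from 1·(206,13) + (95,6)
step 5: (808, 51)  from 2·(301,19) + (206,13)
…
step 9: (151649, 9572)  from 2·(61043,3853) + (29563,1866)
…
step 12: (3097857, 195535)  from 5·(577033,36422) + (212692,13425)
step 13: (3674890, 231957)  from 1·(3097857,195535) + (577033,36422)
→ (3674890, 231957).  Check: 3674890²=13504816512100, 251·231957²=13504816512099, difference 1.
(x_2, y_2) = (3674890·3674890 + 251·231957·231957, 3674890·231957 + 231957·3674890) = (27009633024199, 1704832919460)
(x_3, y_3) = (3674890·27009633024199 + 251·231957·1704832919460, 3674890·1704832919460 + 231957·27009633024199) = (198514860608593651330, 12530146894788486843)

3674890 231957
27009633024199 1704832919460
198514860608593651330 12530146894788486843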